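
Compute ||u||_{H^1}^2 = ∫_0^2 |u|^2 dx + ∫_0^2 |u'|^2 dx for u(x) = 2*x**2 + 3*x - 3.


||u||_{H^1}^2 = 2344/15

The H^1 norm (squared) on an interval (0, L) is
  ||u||_{H^1}^2 = ∫_0^L u(x)^2 dx + ∫_0^L u'(x)^2 dx.
Compute u'(x) = 4*x + 3.
Then u(x)^2 = 4*x**4 + 12*x**3 - 3*x**2 - 18*x + 9 and u'(x)^2 = 16*x**2 + 24*x + 9.
Integrate each monomial from 0 to 2 using ∫_0^2 c·x^n dx = c·2^(n+1)/(n+1):
  ∫_0^2 u(x)^2 dx = ∫_0^2 (4*x^4 + 12*x^3 - 3*x^2 - 18*x + 9) dx. Term by term:
    ∫_0^2 4*x^4 dx = 128/5;  ∫_0^2 12*x^3 dx = 48;  ∫_0^2 -3*x^2 dx = -8;
    ∫_0^2 -18*x dx = -36;  ∫_0^2 9 dx = 18.
  Sum: 128/5 + 48 − 8 − 36 + 18 = 238/5.
  ∫_0^2 u'(x)^2 dx = ∫_0^2 (16*x^2 + 24*x + 9) dx. Term by term:
    ∫_0^2 16*x^2 dx = 128/3;  ∫_0^2 24*x dx = 48;  ∫_0^2 9 dx = 18.
  Sum: 128/3 + 48 + 18 = 326/3.
Adding: ||u||_{H^1}^2 = 238/5 + 326/3 = 2344/15.


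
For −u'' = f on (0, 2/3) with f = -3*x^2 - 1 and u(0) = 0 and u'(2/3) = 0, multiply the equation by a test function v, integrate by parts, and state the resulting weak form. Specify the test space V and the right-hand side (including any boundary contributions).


V = {v ∈ H^1(0, 2/3) : v(0) = 0} (test functions vanish at x = 0 where u is specified); weak form: ∫_0^2/3 u'v' dx = ∫_0^2/3 (-3*x^2 - 1) v dx for all v ∈ V.

Multiply both sides by a test function v and integrate from 0 to 2/3:
  ∫_0^2/3 −u''(x) v(x) dx = ∫_0^2/3 f(x) v(x) dx.
Integrate the LHS by parts once:
  ∫_0^2/3 −u'' v dx = −[u'(x) v(x)]_0^2/3 + ∫_0^2/3 u'(x) v'(x) dx.
Thus ∫_0^2/3 u'(x) v'(x) dx = ∫_0^2/3 f(x) v(x) dx + [u'(x) v(x)]_0^2/3.
Choose V so that boundary terms are either known or forced to vanish.
Mixed BC: u(0) = 0 (Dirichlet) and u'(2/3) = 0 (Neumann). Define V = {v ∈ H^1(0, 2/3) : v(0) = 0}. Then [u' v]_0^2/3 = u'(2/3)·v(2/3) − u'(0)·0 = 0.
Weak formulation: find u (satisfying any essential BC) such that ∫_0^2/3 u'(x) v'(x) dx = ∫_0^2/3 f v dx for all v ∈ V (Dirichlet at 0 absorbed into V; the Neumann datum at x = 2/3 is zero, so no boundary term remains).
Substituting f(x) = -3*x^2 - 1, the right-hand side is ∫_0^2/3 (-3*x^2 - 1) v dx.


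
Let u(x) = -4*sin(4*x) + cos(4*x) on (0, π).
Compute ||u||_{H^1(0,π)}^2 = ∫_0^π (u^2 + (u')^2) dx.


||u||_{H^1(0,π)}^2 = 289*π/2

u'(x) = -4*sin(4*x) - 16*cos(4*x).
Expand u² and (u')² and integrate term by term on (0, π), using: for integers n ≥ 1, ∫_0^π sin²(nx) dx = ∫_0^π cos²(nx) dx = π/2; for n ≠ n', ∫_0^π sin(nx)sin(n'x) dx = ∫_0^π cos(nx)cos(n'x) dx = 0; and by product-to-sum, ∫_0^π sin(nx)cos(n'x) dx = ½∫_0^π [sin((n+n')x) + sin((n−n')x)] dx, which is 0 when n+n' is even and 2n/(n²−n'²) when n+n' is odd (it need not vanish on (0, π)).
  u² squared terms: (-4)²·∫sin(4x)² dx = 16·π/2 = 8*π;  (1)²·∫cos(4x)² dx = 1·π/2 = π/2.
  u² cross terms: 2·(-4)·(1)·∫sin(4x)·cos(4x) dx = -8·(0) = 0.
  So ∫_0^π u² dx = 8*π + π/2 + 0 = 17*π/2.
  (u')² squared terms: (-16)²·∫cos(4x)² dx = 256·π/2 = 128*π;  (-4)²·∫sin(4x)² dx = 16·π/2 = 8*π.
  (u')² cross terms: 2·(-16)·(-4)·∫cos(4x)·sin(4x) dx = 128·(0) = 0.
  So ∫_0^π (u')² dx = 128*π + 8*π + 0 = 136*π.
||u||_{H^1}^2 = (17*π/2) + (136*π) = 289*π/2.


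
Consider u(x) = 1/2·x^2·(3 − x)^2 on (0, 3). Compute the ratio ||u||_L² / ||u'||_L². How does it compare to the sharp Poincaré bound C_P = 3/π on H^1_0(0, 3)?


||u||_L² / ||u'||_L² = sqrt(3)/2 < C_P = 3/π.

u(x) = 1/2·x^2·(3 − x)^2, so u'(x) = x*(x - 3)*(2*x - 3).
u(x) = 1/2·x^2·(3 − x)^2 vanishes at x = 0 and x = 3, so u ∈ H^1_0(0, 3). Differentiate via the product rule and integrate the resulting polynomials term by term.
  ∫_0^3 u² dx = ∫_0^3 (x^8/4 - 3*x^7 + 27*x^6/2 - 27*x^5 + 81*x^4/4) dx. Term by term:
    ∫_0^3 x^8/4 dx = 2187/4;  ∫_0^3 -3*x^7 dx = -19683/8;  ∫_0^3 27*x^6/2 dx = 59049/14;
    ∫_0^3 -27*x^5 dx = -6561/2;  ∫_0^3 81*x^4/4 dx = 19683/20.
  Sum: 2187/4 − 19683/8 + 59049/14 − 6561/2 + 19683/20 = 2187/280.
  ∫_0^3 (u')² dx = ∫_0^3 (4*x^6 - 36*x^5 + 117*x^4 - 162*x^3 + 81*x^2) dx. Term by term:
    ∫_0^3 4*x^6 dx = 8748/7;  ∫_0^3 -36*x^5 dx = -4374;  ∫_0^3 117*x^4 dx = 28431/5;
    ∫_0^3 -162*x^3 dx = -6561/2;  ∫_0^3 81*x^2 dx = 729.
  Sum: 8748/7 − 4374 + 28431/5 − 6561/2 + 729 = 729/70.
∫_0^3 u² dx = 2187/280, so ||u||_L² = 27*sqrt(210)/140.
∫_0^3 (u')² dx = 729/70, so ||u'||_L² = 27*sqrt(70)/70.
Ratio ||u||_L² / ||u'||_L² = sqrt(3)/2.
Sharp Poincaré constant on H^1_0(0, 3) is C_P = L/π = 3/π, achieved by sin(π/3·x).
A polynomial bump cannot attain the sharp Poincaré constant (only the first sine eigenfunction does), so the ratio is strictly less than C_P, consistent with ||u||_L² ≤ C_P ||u'||_L².


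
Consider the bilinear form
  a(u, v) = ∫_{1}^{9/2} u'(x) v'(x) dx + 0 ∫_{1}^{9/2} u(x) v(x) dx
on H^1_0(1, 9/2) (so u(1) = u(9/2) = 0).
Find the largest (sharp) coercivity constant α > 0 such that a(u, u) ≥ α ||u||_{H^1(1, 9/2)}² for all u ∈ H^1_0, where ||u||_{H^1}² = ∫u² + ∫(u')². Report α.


α = 4*π^2/(4*π^2 + 49)

Coercivity of a(·,·) on H^1_0(1, 9/2) means a(u, u) ≥ α ||u||_{H^1}² for every u ∈ H^1_0.
The interval has length L = 7/2, and Poincaré/coercivity depend only on L. Here a(u, u) = ∫(u')² + (0)·∫u².
Here c = 0, so a(u,u) = ∫(u')² alone. The condition a(u,u) ≥ α||u||_{H^1}² reads (1−α)∫(u')² ≥ (α−c)∫u². Any admissible α is ≤ 1 (rapidly oscillating u have ∫u²/∫(u')² → 0), and α = 1 would force 0 ≥ (1−c)∫u², impossible since c < 1; so 1−α > 0. By the sharp Poincaré inequality on H^1_0 of an interval of length L, ∫(u')² ≥ (π/L)²∫u² with equality for the first sine mode sin(π(x−x₀)/L) (x₀ the left endpoint), so the inequality holds for all u iff (1−α)(π/L)² ≥ α − c, i.e. α ≤ ((π/L)² + c)/((π/L)² + 1) = (1 + c(L/π)²)/(1 + (L/π)²). (Direct route, valid since c ≤ 0: Poincaré gives c∫u² ≥ c(L/π)²∫(u')², so a(u,u) ≥ (1 + c(L/π)²)∫(u')², while ||u||_{H^1}² ≤ (1 + (L/π)²)∫(u')²; dividing yields the same α.) With (π/L)² = 4*π^2/49 and c = 0, the largest admissible constant is α = ((π/L)² + c)/((π/L)² + 1).
Simplifying, α = 4*π^2/(4*π^2 + 49).


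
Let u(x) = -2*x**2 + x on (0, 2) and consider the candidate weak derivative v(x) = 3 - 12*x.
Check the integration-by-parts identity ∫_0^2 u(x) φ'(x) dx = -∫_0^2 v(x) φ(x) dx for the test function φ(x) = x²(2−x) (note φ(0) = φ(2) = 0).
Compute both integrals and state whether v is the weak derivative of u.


LHS = 76/15, RHS = 76/5. No, v is not the weak derivative of u.

u(x) = -2*x**2 + x, classical derivative u'(x) = 1 - 4*x.
φ(x) = x²(2−x), so φ'(x) = x*(4 - 3*x).
Note φ(0) = φ(2) = 0, so the boundary term u·φ vanishes.
LHS = ∫_0^2 u(x) φ'(x) dx = ∫_0^2 (6*x^4 - 11*x^3 + 4*x^2) dx. Term by term:
  ∫_0^2 6*x^4 dx = 192/5;  ∫_0^2 -11*x^3 dx = -44;  ∫_0^2 4*x^2 dx = 32/3.
Sum: 192/5 − 44 + 32/3 = 76/15.
So LHS = 76/15.
∫_0^2 v(x) φ(x) dx = ∫_0^2 (12*x^4 - 27*x^3 + 6*x^2) dx. Term by term:
  ∫_0^2 12*x^4 dx = 384/5;  ∫_0^2 -27*x^3 dx = -108;  ∫_0^2 6*x^2 dx = 16.
Sum: 384/5 − 108 + 16 = -76/5.
So RHS = -∫_0^2 v(x) φ(x) dx = 76/5.
LHS − RHS = -152/15 ≠ 0, so the identity fails.
(For a valid weak derivative the identity must hold for EVERY test function, in particular this one. The failure shows v is NOT the weak derivative of u.)
Correct weak derivative would be u'(x) = 1 - 4*x.


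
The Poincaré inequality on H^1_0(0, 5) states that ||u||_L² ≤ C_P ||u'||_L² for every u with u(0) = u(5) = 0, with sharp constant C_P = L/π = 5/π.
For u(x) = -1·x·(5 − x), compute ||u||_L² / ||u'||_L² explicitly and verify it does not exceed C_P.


||u||_L² / ||u'||_L² = sqrt(10)/2 < C_P = 5/π.

u(x) = -1·x·(5 − x), so u'(x) = 2*x - 5.
u(x) = -1·x·(5 − x) vanishes at x = 0 and x = 5, so u ∈ H^1_0(0, 5). Differentiate via the product rule and integrate the resulting polynomials term by term.
  ∫_0^5 u² dx = ∫_0^5 (x^4 - 10*x^3 + 25*x^2) dx. Term by term:
    ∫_0^5 x^4 dx = 625;  ∫_0^5 -10*x^3 dx = -3125/2;  ∫_0^5 25*x^2 dx = 3125/3.
  Sum: 625 − 3125/2 + 3125/3 = 625/6.
  ∫_0^5 (u')² dx = ∫_0^5 (4*x^2 - 20*x + 25) dx. Term by term:
    ∫_0^5 4*x^2 dx = 500/3;  ∫_0^5 -20*x dx = -250;  ∫_0^5 25 dx = 125.
  Sum: 500/3 − 250 + 125 = 125/3.
∫_0^5 u² dx = 625/6, so ||u||_L² = 25*sqrt(6)/6.
∫_0^5 (u')² dx = 125/3, so ||u'||_L² = 5*sqrt(15)/3.
Ratio ||u||_L² / ||u'||_L² = sqrt(10)/2.
Sharp Poincaré constant on H^1_0(0, 5) is C_P = L/π = 5/π, achieved by sin(π/5·x).
A polynomial bump cannot attain the sharp Poincaré constant (only the first sine eigenfunction does), so the ratio is strictly less than C_P, consistent with ||u||_L² ≤ C_P ||u'||_L².


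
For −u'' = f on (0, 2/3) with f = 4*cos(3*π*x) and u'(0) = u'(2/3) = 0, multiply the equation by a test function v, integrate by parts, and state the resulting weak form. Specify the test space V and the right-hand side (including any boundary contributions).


V = H^1(0, 2/3) (no boundary constraint on v; u is determined up to an additive constant); weak form: ∫_0^2/3 u'v' dx = ∫_0^2/3 (4*cos(3*π*x)) v dx for all v ∈ V.

Multiply both sides by a test function v and integrate from 0 to 2/3:
  ∫_0^2/3 −u''(x) v(x) dx = ∫_0^2/3 f(x) v(x) dx.
Integrate the LHS by parts once:
  ∫_0^2/3 −u'' v dx = −[u'(x) v(x)]_0^2/3 + ∫_0^2/3 u'(x) v'(x) dx.
Thus ∫_0^2/3 u'(x) v'(x) dx = ∫_0^2/3 f(x) v(x) dx + [u'(x) v(x)]_0^2/3.
Choose V so that boundary terms are either known or forced to vanish.
u has homogeneous Neumann: u'(0) = u'(2/3) = 0. So [u' v]_0^2/3 = 0·v(2/3) − 0·v(0) = 0 for any v; take V = H^1(0, 2/3).
Weak formulation: find u (satisfying any essential BC) such that ∫_0^2/3 u'(x) v'(x) dx = ∫_0^2/3 f v dx for all v ∈ V (homogeneous Neumann, so boundary terms vanish).
Substituting f(x) = 4*cos(3*π*x), the right-hand side is ∫_0^2/3 (4*cos(3*π*x)) v dx.
Compatibility check (pure Neumann): taking v ≡ 1 ∈ V gives 0 = ∫_0^2/3 f dx + (0) − (0), i.e. ∫_0^2/3 f dx must equal u'(0) − u'(2/3) = 0. Indeed ∫_0^2/3 (4*cos(3*π*x)) dx = 0, so the data are compatible. The solution is then unique only up to an additive constant (fix it e.g. by requiring ∫_0^2/3 u dx = 0).


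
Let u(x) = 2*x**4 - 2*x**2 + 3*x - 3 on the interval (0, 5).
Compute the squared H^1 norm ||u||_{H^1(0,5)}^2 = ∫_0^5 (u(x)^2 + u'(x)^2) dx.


||u||_{H^1}^2 = 13374335/9

The H^1 norm (squared) on an interval (0, L) is
  ||u||_{H^1}^2 = ∫_0^L u(x)^2 dx + ∫_0^L u'(x)^2 dx.
Compute u'(x) = 8*x**3 - 4*x + 3.
Then u(x)^2 = 4*x**8 - 8*x**6 + 12*x**5 - 8*x**4 - 12*x**3 + 21*x**2 - 18*x + 9 and u'(x)^2 = 64*x**6 - 64*x**4 + 48*x**3 + 16*x**2 - 24*x + 9.
Integrate each monomial from 0 to 5 using ∫_0^5 c·x^n dx = c·5^(n+1)/(n+1):
  ∫_0^5 u(x)^2 dx = ∫_0^5 (4*x^8 - 8*x^6 + 12*x^5 - 8*x^4 - 12*x^3 + 21*x^2 - 18*x + 9) dx. Term by term:
    ∫_0^5 4*x^8 dx = 7812500/9;  ∫_0^5 -8*x^6 dx = -625000/7;  ∫_0^5 12*x^5 dx = 31250;
    ∫_0^5 -8*x^4 dx = -5000;  ∫_0^5 -12*x^3 dx = -1875;  ∫_0^5 21*x^2 dx = 875;
    ∫_0^5 -18*x dx = -225;  ∫_0^5 9 dx = 45.
  Sum: 7812500/9 − 625000/7 + 31250 − 5000 − 1875 + 875 − 225 + 45 = 50641910/63.
  ∫_0^5 u'(x)^2 dx = ∫_0^5 (64*x^6 - 64*x^4 + 48*x^3 + 16*x^2 - 24*x + 9) dx. Term by term:
    ∫_0^5 64*x^6 dx = 5000000/7;  ∫_0^5 -64*x^4 dx = -40000;  ∫_0^5 48*x^3 dx = 7500;
    ∫_0^5 16*x^2 dx = 2000/3;  ∫_0^5 -24*x dx = -300;  ∫_0^5 9 dx = 45.
  Sum: 5000000/7 − 40000 + 7500 + 2000/3 − 300 + 45 = 14326145/21.
Adding: ||u||_{H^1}^2 = 50641910/63 + 14326145/21 = 13374335/9.


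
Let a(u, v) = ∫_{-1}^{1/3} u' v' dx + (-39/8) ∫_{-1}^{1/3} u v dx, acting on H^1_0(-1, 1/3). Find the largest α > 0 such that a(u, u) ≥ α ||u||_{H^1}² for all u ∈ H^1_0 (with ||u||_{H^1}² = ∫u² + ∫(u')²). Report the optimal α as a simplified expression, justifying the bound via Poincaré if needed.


α = 3*(-26 + 3*π^2)/(16 + 9*π^2)

Coercivity of a(·,·) on H^1_0(-1, 1/3) means a(u, u) ≥ α ||u||_{H^1}² for every u ∈ H^1_0.
The interval has length L = 4/3, and Poincaré/coercivity depend only on L. Here a(u, u) = ∫(u')² + (-39/8)·∫u².
Here c = -39/8 < 0 with |c| < (π/L)² = 9*π^2/16, so coercivity still holds. The condition a(u,u) ≥ α||u||_{H^1}² reads (1−α)∫(u')² ≥ (α−c)∫u². Any admissible α is ≤ 1 (rapidly oscillating u have ∫u²/∫(u')² → 0), and α = 1 would force 0 ≥ (1−c)∫u², impossible since c < 1; so 1−α > 0. By the sharp Poincaré inequality on H^1_0 of an interval of length L, ∫(u')² ≥ (π/L)²∫u² with equality for the first sine mode sin(π(x−x₀)/L) (x₀ the left endpoint), so the inequality holds for all u iff (1−α)(π/L)² ≥ α − c, i.e. α ≤ ((π/L)² + c)/((π/L)² + 1) = (1 + c(L/π)²)/(1 + (L/π)²). (Direct route, valid since c ≤ 0: Poincaré gives c∫u² ≥ c(L/π)²∫(u')², so a(u,u) ≥ (1 + c(L/π)²)∫(u')², while ||u||_{H^1}² ≤ (1 + (L/π)²)∫(u')²; dividing yields the same α.) With (π/L)² = 9*π^2/16 and c = -39/8, the largest admissible constant is α = ((π/L)² + c)/((π/L)² + 1).
Simplifying, α = 3*(-26 + 3*π^2)/(16 + 9*π^2).


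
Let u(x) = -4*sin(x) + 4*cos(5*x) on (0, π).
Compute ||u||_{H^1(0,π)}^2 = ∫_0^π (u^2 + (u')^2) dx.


||u||_{H^1(0,π)}^2 = 224*π

u'(x) = -20*sin(5*x) - 4*cos(x).
Expand u² and (u')² and integrate term by term on (0, π), using: for integers n ≥ 1, ∫_0^π sin²(nx) dx = ∫_0^π cos²(nx) dx = π/2; for n ≠ n', ∫_0^π sin(nx)sin(n'x) dx = ∫_0^π cos(nx)cos(n'x) dx = 0; and by product-to-sum, ∫_0^π sin(nx)cos(n'x) dx = ½∫_0^π [sin((n+n')x) + sin((n−n')x)] dx, which is 0 when n+n' is even and 2n/(n²−n'²) when n+n' is odd (it need not vanish on (0, π)).
  u² squared terms: (-4)²·∫sin(x)² dx = 16·π/2 = 8*π;  (4)²·∫cos(5x)² dx = 16·π/2 = 8*π.
  u² cross terms: 2·(-4)·(4)·∫sin(x)·cos(5x) dx = -32·(0) = 0.
  So ∫_0^π u² dx = 8*π + 8*π + 0 = 16*π.
  (u')² squared terms: (-20)²·∫sin(5x)² dx = 400·π/2 = 200*π;  (-4)²·∫cos(x)² dx = 16·π/2 = 8*π.
  (u')² cross terms: 2·(-20)·(-4)·∫sin(5x)·cos(x) dx = 160·(0) = 0.
  So ∫_0^π (u')² dx = 200*π + 8*π + 0 = 208*π.
||u||_{H^1}^2 = (16*π) + (208*π) = 224*π.


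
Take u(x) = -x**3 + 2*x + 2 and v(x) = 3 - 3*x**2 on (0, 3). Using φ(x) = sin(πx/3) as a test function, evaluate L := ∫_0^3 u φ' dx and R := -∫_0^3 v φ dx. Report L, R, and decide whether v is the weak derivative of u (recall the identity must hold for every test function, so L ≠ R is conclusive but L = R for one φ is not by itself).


LHS = -324/π^3 + 69/π, RHS = -324/π^3 + 63/π. No, v is not the weak derivative of u.

u(x) = -x**3 + 2*x + 2, classical derivative u'(x) = 2 - 3*x**2.
φ(x) = sin(πx/3), so φ'(x) = π*cos(π*x/3)/3.
Note φ(0) = φ(3) = 0, so the boundary term u·φ vanishes.
LHS = ∫_0^3 u(x) φ'(x) dx = ∫_0^3 (-π*x^3*cos(π*x/3)/3 + 2*π*x*cos(π*x/3)/3 + 2*π*cos(π*x/3)/3) dx. Term by term:
  ∫_0^3 2*π*cos(π*x/3)/3 dx = 0;  ∫_0^3 -π*x^3*cos(π*x/3)/3 dx = -324/π^3 + 81/π;  ∫_0^3 2*π*x*cos(π*x/3)/3 dx = -12/π.
Sum: 0 + -324/π^3 + 81/π − 12/π = -324/π^3 + 69/π.
So LHS = -324/π^3 + 69/π.
∫_0^3 v(x) φ(x) dx = ∫_0^3 (-3*x^2*sin(π*x/3) + 3*sin(π*x/3)) dx. Term by term:
  ∫_0^3 3*sin(π*x/3) dx = 18/π;  ∫_0^3 -3*x^2*sin(π*x/3) dx = -81/π + 324/π^3.
Sum: 18/π + -81/π + 324/π^3 = -63/π + 324/π^3.
So RHS = -∫_0^3 v(x) φ(x) dx = -324/π^3 + 63/π.
LHS − RHS = 6/π ≠ 0, so the identity fails.
(For a valid weak derivative the identity must hold for EVERY test function, in particular this one. The failure shows v is NOT the weak derivative of u.)
Correct weak derivative would be u'(x) = 2 - 3*x**2.


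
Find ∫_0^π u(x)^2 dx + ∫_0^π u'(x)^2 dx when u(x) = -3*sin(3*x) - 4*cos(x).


||u||_{H^1(0,π)}^2 = 61*π

u'(x) = 4*sin(x) - 9*cos(3*x).
Expand u² and (u')² and integrate term by term on (0, π), using: for integers n ≥ 1, ∫_0^π sin²(nx) dx = ∫_0^π cos²(nx) dx = π/2; for n ≠ n', ∫_0^π sin(nx)sin(n'x) dx = ∫_0^π cos(nx)cos(n'x) dx = 0; and by product-to-sum, ∫_0^π sin(nx)cos(n'x) dx = ½∫_0^π [sin((n+n')x) + sin((n−n')x)] dx, which is 0 when n+n' is even and 2n/(n²−n'²) when n+n' is odd (it need not vanish on (0, π)).
  u² squared terms: (-4)²·∫cos(x)² dx = 16·π/2 = 8*π;  (-3)²·∫sin(3x)² dx = 9·π/2 = 9*π/2.
  u² cross terms: 2·(-4)·(-3)·∫cos(x)·sin(3x) dx = 24·(0) = 0.
  So ∫_0^π u² dx = 8*π + 9*π/2 + 0 = 25*π/2.
  (u')² squared terms: (-9)²·∫cos(3x)² dx = 81·π/2 = 81*π/2;  (4)²·∫sin(x)² dx = 16·π/2 = 8*π.
  (u')² cross terms: 2·(-9)·(4)·∫cos(3x)·sin(x) dx = -72·(0) = 0.
  So ∫_0^π (u')² dx = 81*π/2 + 8*π + 0 = 97*π/2.
||u||_{H^1}^2 = (25*π/2) + (97*π/2) = 61*π.


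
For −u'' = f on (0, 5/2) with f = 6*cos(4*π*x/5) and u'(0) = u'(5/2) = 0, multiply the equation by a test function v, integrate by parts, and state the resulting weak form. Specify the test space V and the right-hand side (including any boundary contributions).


V = H^1(0, 5/2) (no boundary constraint on v; u is determined up to an additive constant); weak form: ∫_0^5/2 u'v' dx = ∫_0^5/2 (6*cos(4*π*x/5)) v dx for all v ∈ V.

Multiply both sides by a test function v and integrate from 0 to 5/2:
  ∫_0^5/2 −u''(x) v(x) dx = ∫_0^5/2 f(x) v(x) dx.
Integrate the LHS by parts once:
  ∫_0^5/2 −u'' v dx = −[u'(x) v(x)]_0^5/2 + ∫_0^5/2 u'(x) v'(x) dx.
Thus ∫_0^5/2 u'(x) v'(x) dx = ∫_0^5/2 f(x) v(x) dx + [u'(x) v(x)]_0^5/2.
Choose V so that boundary terms are either known or forced to vanish.
u has homogeneous Neumann: u'(0) = u'(5/2) = 0. So [u' v]_0^5/2 = 0·v(5/2) − 0·v(0) = 0 for any v; take V = H^1(0, 5/2).
Weak formulation: find u (satisfying any essential BC) such that ∫_0^5/2 u'(x) v'(x) dx = ∫_0^5/2 f v dx for all v ∈ V (homogeneous Neumann, so boundary terms vanish).
Substituting f(x) = 6*cos(4*π*x/5), the right-hand side is ∫_0^5/2 (6*cos(4*π*x/5)) v dx.
Compatibility check (pure Neumann): taking v ≡ 1 ∈ V gives 0 = ∫_0^5/2 f dx + (0) − (0), i.e. ∫_0^5/2 f dx must equal u'(0) − u'(5/2) = 0. Indeed ∫_0^5/2 (6*cos(4*π*x/5)) dx = 0, so the data are compatible. The solution is then unique only up to an additive constant (fix it e.g. by requiring ∫_0^5/2 u dx = 0).


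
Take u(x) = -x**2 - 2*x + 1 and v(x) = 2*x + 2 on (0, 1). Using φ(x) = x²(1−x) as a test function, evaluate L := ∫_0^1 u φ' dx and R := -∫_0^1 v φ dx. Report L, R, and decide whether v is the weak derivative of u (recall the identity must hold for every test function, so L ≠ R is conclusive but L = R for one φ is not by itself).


LHS = 4/15, RHS = -4/15. No, v is not the weak derivative of u.

u(x) = -x**2 - 2*x + 1, classical derivative u'(x) = -2*x - 2.
φ(x) = x²(1−x), so φ'(x) = x*(2 - 3*x).
Note φ(0) = φ(1) = 0, so the boundary term u·φ vanishes.
LHS = ∫_0^1 u(x) φ'(x) dx = ∫_0^1 (3*x^4 + 4*x^3 - 7*x^2 + 2*x) dx. Term by term:
  ∫_0^1 3*x^4 dx = 3/5;  ∫_0^1 4*x^3 dx = 1;  ∫_0^1 -7*x^2 dx = -7/3;
  ∫_0^1 2*x dx = 1.
Sum: 3/5 + 1 − 7/3 + 1 = 4/15.
So LHS = 4/15.
∫_0^1 v(x) φ(x) dx = ∫_0^1 (-2*x^4 + 2*x^2) dx. Term by term:
  ∫_0^1 -2*x^4 dx = -2/5;  ∫_0^1 2*x^2 dx = 2/3.
Sum: -2/5 + 2/3 = 4/15.
So RHS = -∫_0^1 v(x) φ(x) dx = -4/15.
LHS − RHS = 8/15 ≠ 0, so the identity fails.
(For a valid weak derivative the identity must hold for EVERY test function, in particular this one. The failure shows v is NOT the weak derivative of u.)
Correct weak derivative would be u'(x) = -2*x - 2.


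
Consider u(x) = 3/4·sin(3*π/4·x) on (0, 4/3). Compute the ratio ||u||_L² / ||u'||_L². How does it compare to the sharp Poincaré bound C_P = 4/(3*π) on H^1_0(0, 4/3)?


||u||_L² / ||u'||_L² = 4/(3*π) = C_P.

u(x) = 3/4·sin(3*π/4·x), so u'(x) = 9*π*cos(3*π*x/4)/16.
Writing u(x) = A·sin(kπx/L) with A = 3/4 and k = 1, use ∫_0^L sin²(kπx/L) dx = L/2 and ∫_0^L cos²(kπx/L) dx = L/2.
u² = 9/16·sin²(3*π/4·x) and (u')² = 81*π^2/256·cos²(3*π/4·x), and each of sin², cos² integrates to L/2 = 2/3 over (0, 4/3).
∫_0^4/3 u² dx = 3/8, so ||u||_L² = sqrt(6)/4.
∫_0^4/3 (u')² dx = 27*π^2/128, so ||u'||_L² = 3*sqrt(6)*π/16.
Ratio ||u||_L² / ||u'||_L² = 4/(3*π).
Sharp Poincaré constant on H^1_0(0, 4/3) is C_P = L/π = 4/(3*π), achieved by sin(3*π/4·x).
This is the k = 1 eigenfunction (up to amplitude), so the ratio equals the sharp Poincaré constant exactly.


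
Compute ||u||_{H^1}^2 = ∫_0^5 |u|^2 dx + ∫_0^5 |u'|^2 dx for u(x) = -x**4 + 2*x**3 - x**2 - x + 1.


||u||_{H^1}^2 = 10363580/63

The H^1 norm (squared) on an interval (0, L) is
  ||u||_{H^1}^2 = ∫_0^L u(x)^2 dx + ∫_0^L u'(x)^2 dx.
Compute u'(x) = -4*x**3 + 6*x**2 - 2*x - 1.
Then u(x)^2 = x**8 - 4*x**7 + 6*x**6 - 2*x**5 - 5*x**4 + 6*x**3 - x**2 - 2*x + 1 and u'(x)^2 = 16*x**6 - 48*x**5 + 52*x**4 - 16*x**3 - 8*x**2 + 4*x + 1.
Integrate each monomial from 0 to 5 using ∫_0^5 c·x^n dx = c·5^(n+1)/(n+1):
  ∫_0^5 u(x)^2 dx = ∫_0^5 (x^8 - 4*x^7 + 6*x^6 - 2*x^5 - 5*x^4 + 6*x^3 - x^2 - 2*x + 1) dx. Term by term:
    ∫_0^5 x^8 dx = 1953125/9;  ∫_0^5 -4*x^7 dx = -390625/2;  ∫_0^5 6*x^6 dx = 468750/7;
    ∫_0^5 -2*x^5 dx = -15625/3;  ∫_0^5 -5*x^4 dx = -3125;  ∫_0^5 6*x^3 dx = 1875/2;
    ∫_0^5 -x^2 dx = -125/3;  ∫_0^5 -2*x dx = -25;  ∫_0^5 1 dx = 5.
  Sum: 1953125/9 − 390625/2 + 468750/7 − 15625/3 − 3125 + 1875/2 − 125/3 − 25 + 5 = 5116115/63.
  ∫_0^5 u'(x)^2 dx = ∫_0^5 (16*x^6 - 48*x^5 + 52*x^4 - 16*x^3 - 8*x^2 + 4*x + 1) dx. Term by term:
    ∫_0^5 16*x^6 dx = 1250000/7;  ∫_0^5 -48*x^5 dx = -125000;  ∫_0^5 52*x^4 dx = 32500;
    ∫_0^5 -16*x^3 dx = -2500;  ∫_0^5 -8*x^2 dx = -1000/3;  ∫_0^5 4*x dx = 50;
    ∫_0^5 1 dx = 5.
  Sum: 1250000/7 − 125000 + 32500 − 2500 − 1000/3 + 50 + 5 = 1749155/21.
Adding: ||u||_{H^1}^2 = 5116115/63 + 1749155/21 = 10363580/63.


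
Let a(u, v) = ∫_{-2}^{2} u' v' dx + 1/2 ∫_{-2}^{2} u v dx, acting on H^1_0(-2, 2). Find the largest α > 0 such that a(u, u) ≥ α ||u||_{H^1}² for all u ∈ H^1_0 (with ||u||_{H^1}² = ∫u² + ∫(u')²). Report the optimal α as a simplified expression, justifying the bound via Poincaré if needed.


α = (8 + π^2)/(π^2 + 16)

Coercivity of a(·,·) on H^1_0(-2, 2) means a(u, u) ≥ α ||u||_{H^1}² for every u ∈ H^1_0.
The interval has length L = 4, and Poincaré/coercivity depend only on L. Here a(u, u) = ∫(u')² + (1/2)·∫u².
Here 0 < c = 1/2 < 1. The condition a(u,u) ≥ α||u||_{H^1}² reads (1−α)∫(u')² ≥ (α−c)∫u². Any admissible α is ≤ 1 (rapidly oscillating u have ∫u²/∫(u')² → 0), and α = 1 would force 0 ≥ (1−c)∫u², impossible since c < 1; so 1−α > 0. By the sharp Poincaré inequality on H^1_0 of an interval of length L, ∫(u')² ≥ (π/L)²∫u² with equality for the first sine mode sin(π(x−x₀)/L) (x₀ the left endpoint), so the inequality holds for all u iff (1−α)(π/L)² ≥ α − c, i.e. α ≤ ((π/L)² + c)/((π/L)² + 1) = (1 + c(L/π)²)/(1 + (L/π)²). With (π/L)² = π^2/16 and c = 1/2, the largest admissible constant is α = ((π/L)² + c)/((π/L)² + 1).
Simplifying, α = (8 + π^2)/(π^2 + 16).


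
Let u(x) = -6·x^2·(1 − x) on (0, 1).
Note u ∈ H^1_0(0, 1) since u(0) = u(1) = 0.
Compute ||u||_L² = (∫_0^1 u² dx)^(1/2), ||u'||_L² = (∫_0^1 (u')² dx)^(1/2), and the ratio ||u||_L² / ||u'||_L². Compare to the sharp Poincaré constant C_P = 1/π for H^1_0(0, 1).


||u||_L² / ||u'||_L² = sqrt(14)/14 < C_P = 1/π.

u(x) = -6·x^2·(1 − x), so u'(x) = 6*x*(3*x - 2).
u(x) = -6·x^2·(1 − x) vanishes at x = 0 and x = 1, so u ∈ H^1_0(0, 1). Differentiate via the product rule and integrate the resulting polynomials term by term.
  ∫_0^1 u² dx = ∫_0^1 (36*x^6 - 72*x^5 + 36*x^4) dx. Term by term:
    ∫_0^1 36*x^6 dx = 36/7;  ∫_0^1 -72*x^5 dx = -12;  ∫_0^1 36*x^4 dx = 36/5.
  Sum: 36/7 − 12 + 36/5 = 12/35.
  ∫_0^1 (u')² dx = ∫_0^1 (324*x^4 - 432*x^3 + 144*x^2) dx. Term by term:
    ∫_0^1 324*x^4 dx = 324/5;  ∫_0^1 -432*x^3 dx = -108;  ∫_0^1 144*x^2 dx = 48.
  Sum: 324/5 − 108 + 48 = 24/5.
∫_0^1 u² dx = 12/35, so ||u||_L² = 2*sqrt(105)/35.
∫_0^1 (u')² dx = 24/5, so ||u'||_L² = 2*sqrt(30)/5.
Ratio ||u||_L² / ||u'||_L² = sqrt(14)/14.
Sharp Poincaré constant on H^1_0(0, 1) is C_P = L/π = 1/π, achieved by sin(π·x).
A polynomial bump cannot attain the sharp Poincaré constant (only the first sine eigenfunction does), so the ratio is strictly less than C_P, consistent with ||u||_L² ≤ C_P ||u'||_L².


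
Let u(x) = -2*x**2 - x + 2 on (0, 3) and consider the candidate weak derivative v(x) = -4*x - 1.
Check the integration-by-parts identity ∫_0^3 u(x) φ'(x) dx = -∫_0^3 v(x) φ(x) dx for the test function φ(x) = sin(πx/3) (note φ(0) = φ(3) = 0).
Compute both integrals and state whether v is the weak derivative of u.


LHS = 42/π, RHS = 42/π. Yes, v = u' weakly.

u(x) = -2*x**2 - x + 2, classical derivative u'(x) = -4*x - 1.
φ(x) = sin(πx/3), so φ'(x) = π*cos(π*x/3)/3.
Note φ(0) = φ(3) = 0, so the boundary term u·φ vanishes.
LHS = ∫_0^3 u(x) φ'(x) dx = ∫_0^3 (-2*π*x^2*cos(π*x/3)/3 - π*x*cos(π*x/3)/3 + 2*π*cos(π*x/3)/3) dx. Term by term:
  ∫_0^3 2*π*cos(π*x/3)/3 dx = 0;  ∫_0^3 -2*π*x^2*cos(π*x/3)/3 dx = 36/π;  ∫_0^3 -π*x*cos(π*x/3)/3 dx = 6/π.
Sum: 0 + 36/π + 6/π = 42/π.
So LHS = 42/π.
∫_0^3 v(x) φ(x) dx = ∫_0^3 (-4*x*sin(π*x/3) - sin(π*x/3)) dx. Term by term:
  ∫_0^3 -sin(π*x/3) dx = -6/π;  ∫_0^3 -4*x*sin(π*x/3) dx = -36/π.
Sum: -6/π − 36/π = -42/π.
So RHS = -∫_0^3 v(x) φ(x) dx = 42/π.
LHS = RHS, so the identity holds for this test φ.
Moreover u is smooth here and v(x) = u'(x) = -4*x - 1 pointwise, so the identity holds for every test function. Hence v is the weak derivative of u.


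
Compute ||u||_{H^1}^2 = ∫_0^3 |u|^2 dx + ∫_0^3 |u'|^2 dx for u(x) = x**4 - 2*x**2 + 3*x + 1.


||u||_{H^1}^2 = 202389/35

The H^1 norm (squared) on an interval (0, L) is
  ||u||_{H^1}^2 = ∫_0^L u(x)^2 dx + ∫_0^L u'(x)^2 dx.
Compute u'(x) = 4*x**3 - 4*x + 3.
Then u(x)^2 = x**8 - 4*x**6 + 6*x**5 + 6*x**4 - 12*x**3 + 5*x**2 + 6*x + 1 and u'(x)^2 = 16*x**6 - 32*x**4 + 24*x**3 + 16*x**2 - 24*x + 9.
Integrate each monomial from 0 to 3 using ∫_0^3 c·x^n dx = c·3^(n+1)/(n+1):
  ∫_0^3 u(x)^2 dx = ∫_0^3 (x^8 - 4*x^6 + 6*x^5 + 6*x^4 - 12*x^3 + 5*x^2 + 6*x + 1) dx. Term by term:
    ∫_0^3 x^8 dx = 2187;  ∫_0^3 -4*x^6 dx = -8748/7;  ∫_0^3 6*x^5 dx = 729;
    ∫_0^3 6*x^4 dx = 1458/5;  ∫_0^3 -12*x^3 dx = -243;  ∫_0^3 5*x^2 dx = 45;
    ∫_0^3 6*x dx = 27;  ∫_0^3 1 dx = 3.
  Sum: 2187 − 8748/7 + 729 + 1458/5 − 243 + 45 + 27 + 3 = 62646/35.
  ∫_0^3 u'(x)^2 dx = ∫_0^3 (16*x^6 - 32*x^4 + 24*x^3 + 16*x^2 - 24*x + 9) dx. Term by term:
    ∫_0^3 16*x^6 dx = 34992/7;  ∫_0^3 -32*x^4 dx = -7776/5;  ∫_0^3 24*x^3 dx = 486;
    ∫_0^3 16*x^2 dx = 144;  ∫_0^3 -24*x dx = -108;  ∫_0^3 9 dx = 27.
  Sum: 34992/7 − 7776/5 + 486 + 144 − 108 + 27 = 139743/35.
Adding: ||u||_{H^1}^2 = 62646/35 + 139743/35 = 202389/35.


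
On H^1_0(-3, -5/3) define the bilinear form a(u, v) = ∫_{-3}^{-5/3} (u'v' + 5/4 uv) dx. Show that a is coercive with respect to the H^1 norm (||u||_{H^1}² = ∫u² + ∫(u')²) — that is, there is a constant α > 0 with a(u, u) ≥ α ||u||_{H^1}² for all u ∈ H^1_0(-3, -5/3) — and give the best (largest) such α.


α = 1

Coercivity of a(·,·) on H^1_0(-3, -5/3) means a(u, u) ≥ α ||u||_{H^1}² for every u ∈ H^1_0.
The interval has length L = 4/3, and Poincaré/coercivity depend only on L. Here a(u, u) = ∫(u')² + (5/4)·∫u².
Here c = 5/4 ≥ 1, so a(u,u) = ∫(u')² + c∫u² ≥ ∫(u')² + ∫u² = ||u||_{H^1}², i.e. α = 1 works. No larger α is possible: a(u,u) ≥ α||u||_{H^1}² means (1−α)∫(u')² ≥ (α−c)∫u², and for the modes u_n = sin(nπ(x−x₀)/L) (x₀ the left endpoint) one has ∫u_n²/∫(u_n')² = (L/(nπ))² → 0, so a(u_n,u_n)/||u_n||_{H^1}² → 1. Hence the optimal constant is α = 1.
Therefore α = 1.


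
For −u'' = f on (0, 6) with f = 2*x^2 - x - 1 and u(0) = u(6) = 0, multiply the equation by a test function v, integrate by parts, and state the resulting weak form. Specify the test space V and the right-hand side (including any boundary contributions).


V = H^1_0(0, 6) (so v(0) = v(6) = 0); weak form: ∫_0^6 u'v' dx = ∫_0^6 (2*x^2 - x - 1) v dx for all v ∈ V.

Multiply both sides by a test function v and integrate from 0 to 6:
  ∫_0^6 −u''(x) v(x) dx = ∫_0^6 f(x) v(x) dx.
Integrate the LHS by parts once:
  ∫_0^6 −u'' v dx = −[u'(x) v(x)]_0^6 + ∫_0^6 u'(x) v'(x) dx.
Thus ∫_0^6 u'(x) v'(x) dx = ∫_0^6 f(x) v(x) dx + [u'(x) v(x)]_0^6.
Choose V so that boundary terms are either known or forced to vanish.
u is Dirichlet: u(0) = u(6) = 0. Let V = H^1_0(0, 6); then v(0) = v(6) = 0, and [u' v]_0^6 = 0.
Weak formulation: find u (satisfying any essential BC) such that ∫_0^6 u'(x) v'(x) dx = ∫_0^6 f v dx for all v ∈ V.
Substituting f(x) = 2*x^2 - x - 1, the right-hand side is ∫_0^6 (2*x^2 - x - 1) v dx.


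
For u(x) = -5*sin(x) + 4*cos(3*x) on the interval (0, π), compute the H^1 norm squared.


||u||_{H^1(0,π)}^2 = 105*π

u'(x) = -12*sin(3*x) - 5*cos(x).
Expand u² and (u')² and integrate term by term on (0, π), using: for integers n ≥ 1, ∫_0^π sin²(nx) dx = ∫_0^π cos²(nx) dx = π/2; for n ≠ n', ∫_0^π sin(nx)sin(n'x) dx = ∫_0^π cos(nx)cos(n'x) dx = 0; and by product-to-sum, ∫_0^π sin(nx)cos(n'x) dx = ½∫_0^π [sin((n+n')x) + sin((n−n')x)] dx, which is 0 when n+n' is even and 2n/(n²−n'²) when n+n' is odd (it need not vanish on (0, π)).
  u² squared terms: (-5)²·∫sin(x)² dx = 25·π/2 = 25*π/2;  (4)²·∫cos(3x)² dx = 16·π/2 = 8*π.
  u² cross terms: 2·(-5)·(4)·∫sin(x)·cos(3x) dx = -40·(0) = 0.
  So ∫_0^π u² dx = 25*π/2 + 8*π + 0 = 41*π/2.
  (u')² squared terms: (-12)²·∫sin(3x)² dx = 144·π/2 = 72*π;  (-5)²·∫cos(x)² dx = 25·π/2 = 25*π/2.
  (u')² cross terms: 2·(-12)·(-5)·∫sin(3x)·cos(x) dx = 120·(0) = 0.
  So ∫_0^π (u')² dx = 72*π + 25*π/2 + 0 = 169*π/2.
||u||_{H^1}^2 = (41*π/2) + (169*π/2) = 105*π.


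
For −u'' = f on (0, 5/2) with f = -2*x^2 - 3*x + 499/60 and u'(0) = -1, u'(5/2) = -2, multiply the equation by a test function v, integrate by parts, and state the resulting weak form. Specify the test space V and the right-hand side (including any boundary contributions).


V = H^1(0, 5/2) (v unrestricted at boundary; u is determined up to an additive constant); weak form: ∫_0^5/2 u'v' dx = ∫_0^5/2 (-2*x^2 - 3*x + 499/60) v dx − 2·v(5/2) + v(0) for all v ∈ V.

Multiply both sides by a test function v and integrate from 0 to 5/2:
  ∫_0^5/2 −u''(x) v(x) dx = ∫_0^5/2 f(x) v(x) dx.
Integrate the LHS by parts once:
  ∫_0^5/2 −u'' v dx = −[u'(x) v(x)]_0^5/2 + ∫_0^5/2 u'(x) v'(x) dx.
Thus ∫_0^5/2 u'(x) v'(x) dx = ∫_0^5/2 f(x) v(x) dx + [u'(x) v(x)]_0^5/2.
Choose V so that boundary terms are either known or forced to vanish.
u has inhomogeneous Neumann u'(0) = -1, u'(5/2) = -2. [u' v]_0^5/2 = (-2)·v(5/2) − (-1)·v(0) = − 2·v(5/2) + v(0). Take V = H^1(0, 5/2); boundary term becomes part of RHS.
Weak formulation: find u (satisfying any essential BC) such that ∫_0^5/2 u'(x) v'(x) dx = ∫_0^5/2 f v dx − 2·v(5/2) + v(0) for all v ∈ V (Neumann data are natural BCs: they enter the RHS as boundary terms).
Substituting f(x) = -2*x^2 - 3*x + 499/60, the right-hand side is ∫_0^5/2 (-2*x^2 - 3*x + 499/60) v dx − 2·v(5/2) + v(0).
Compatibility check (pure Neumann): taking v ≡ 1 ∈ V gives 0 = ∫_0^5/2 f dx + (-2) − (-1), i.e. ∫_0^5/2 f dx must equal u'(0) − u'(5/2) = 1. Indeed ∫_0^5/2 (-2*x^2 - 3*x + 499/60) dx = 1, so the data are compatible. The solution is then unique only up to an additive constant (fix it e.g. by requiring ∫_0^5/2 u dx = 0).


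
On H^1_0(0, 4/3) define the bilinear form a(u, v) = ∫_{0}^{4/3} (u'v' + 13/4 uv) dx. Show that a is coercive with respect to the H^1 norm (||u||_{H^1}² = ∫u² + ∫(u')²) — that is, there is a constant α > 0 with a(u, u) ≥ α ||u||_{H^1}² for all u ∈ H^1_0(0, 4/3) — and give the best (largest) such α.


α = 1

Coercivity of a(·,·) on H^1_0(0, 4/3) means a(u, u) ≥ α ||u||_{H^1}² for every u ∈ H^1_0.
The interval has length L = 4/3, and Poincaré/coercivity depend only on L. Here a(u, u) = ∫(u')² + (13/4)·∫u².
Here c = 13/4 ≥ 1, so a(u,u) = ∫(u')² + c∫u² ≥ ∫(u')² + ∫u² = ||u||_{H^1}², i.e. α = 1 works. No larger α is possible: a(u,u) ≥ α||u||_{H^1}² means (1−α)∫(u')² ≥ (α−c)∫u², and for the modes u_n = sin(nπ(x−x₀)/L) (x₀ the left endpoint) one has ∫u_n²/∫(u_n')² = (L/(nπ))² → 0, so a(u_n,u_n)/||u_n||_{H^1}² → 1. Hence the optimal constant is α = 1.
Therefore α = 1.


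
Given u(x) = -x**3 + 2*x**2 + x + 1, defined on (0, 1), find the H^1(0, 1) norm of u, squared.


||u||_{H^1}^2 = 1717/210

The H^1 norm (squared) on an interval (0, L) is
  ||u||_{H^1}^2 = ∫_0^L u(x)^2 dx + ∫_0^L u'(x)^2 dx.
Compute u'(x) = -3*x**2 + 4*x + 1.
Then u(x)^2 = x**6 - 4*x**5 + 2*x**4 + 2*x**3 + 5*x**2 + 2*x + 1 and u'(x)^2 = 9*x**4 - 24*x**3 + 10*x**2 + 8*x + 1.
Integrate each monomial from 0 to 1 using ∫_0^1 c·x^n dx = c·1^(n+1)/(n+1):
  ∫_0^1 u(x)^2 dx = ∫_0^1 (x^6 - 4*x^5 + 2*x^4 + 2*x^3 + 5*x^2 + 2*x + 1) dx. Term by term:
    ∫_0^1 x^6 dx = 1/7;  ∫_0^1 -4*x^5 dx = -2/3;  ∫_0^1 2*x^4 dx = 2/5;
    ∫_0^1 2*x^3 dx = 1/2;  ∫_0^1 5*x^2 dx = 5/3;  ∫_0^1 2*x dx = 1;
    ∫_0^1 1 dx = 1.
  Sum: 1/7 − 2/3 + 2/5 + 1/2 + 5/3 + 1 + 1 = 283/70.
  ∫_0^1 u'(x)^2 dx = ∫_0^1 (9*x^4 - 24*x^3 + 10*x^2 + 8*x + 1) dx. Term by term:
    ∫_0^1 9*x^4 dx = 9/5;  ∫_0^1 -24*x^3 dx = -6;  ∫_0^1 10*x^2 dx = 10/3;
    ∫_0^1 8*x dx = 4;  ∫_0^1 1 dx = 1.
  Sum: 9/5 − 6 + 10/3 + 4 + 1 = 62/15.
Adding: ||u||_{H^1}^2 = 283/70 + 62/15 = 1717/210.


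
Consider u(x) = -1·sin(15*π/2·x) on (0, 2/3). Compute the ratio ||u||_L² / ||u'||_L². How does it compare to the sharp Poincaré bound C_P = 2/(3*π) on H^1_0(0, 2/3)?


||u||_L² / ||u'||_L² = 2/(15*π) < C_P = 2/(3*π).

u(x) = -1·sin(15*π/2·x), so u'(x) = -15*π*cos(15*π*x/2)/2.
Writing u(x) = A·sin(kπx/L) with A = -1 and k = 5, use ∫_0^L sin²(kπx/L) dx = L/2 and ∫_0^L cos²(kπx/L) dx = L/2.
u² = 1·sin²(15*π/2·x) and (u')² = 225*π^2/4·cos²(15*π/2·x), and each of sin², cos² integrates to L/2 = 1/3 over (0, 2/3).
∫_0^2/3 u² dx = 1/3, so ||u||_L² = sqrt(3)/3.
∫_0^2/3 (u')² dx = 75*π^2/4, so ||u'||_L² = 5*sqrt(3)*π/2.
Ratio ||u||_L² / ||u'||_L² = 2/(15*π).
Sharp Poincaré constant on H^1_0(0, 2/3) is C_P = L/π = 2/(3*π), achieved by sin(3*π/2·x).
This is the k = 5 harmonic; the ratio L/(kπ) is strictly less than C_P = L/π, consistent with the sharp inequality ||u||_L² ≤ C_P ||u'||_L².


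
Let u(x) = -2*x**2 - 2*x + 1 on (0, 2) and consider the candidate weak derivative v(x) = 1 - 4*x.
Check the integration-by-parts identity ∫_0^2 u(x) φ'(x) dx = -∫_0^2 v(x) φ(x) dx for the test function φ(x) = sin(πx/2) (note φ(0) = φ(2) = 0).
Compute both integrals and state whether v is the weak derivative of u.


LHS = 24/π, RHS = 12/π. No, v is not the weak derivative of u.

u(x) = -2*x**2 - 2*x + 1, classical derivative u'(x) = -4*x - 2.
φ(x) = sin(πx/2), so φ'(x) = π*cos(π*x/2)/2.
Note φ(0) = φ(2) = 0, so the boundary term u·φ vanishes.
LHS = ∫_0^2 u(x) φ'(x) dx = ∫_0^2 (-π*x^2*cos(π*x/2) - π*x*cos(π*x/2) + π*cos(π*x/2)/2) dx. Term by term:
  ∫_0^2 π*cos(π*x/2)/2 dx = 0;  ∫_0^2 -π*x*cos(π*x/2) dx = 8/π;  ∫_0^2 -π*x^2*cos(π*x/2) dx = 16/π.
Sum: 0 + 8/π + 16/π = 24/π.
So LHS = 24/π.
∫_0^2 v(x) φ(x) dx = ∫_0^2 (-4*x*sin(π*x/2) + sin(π*x/2)) dx. Term by term:
  ∫_0^2 -4*x*sin(π*x/2) dx = -16/π;  ∫_0^2 sin(π*x/2) dx = 4/π.
Sum: -16/π + 4/π = -12/π.
So RHS = -∫_0^2 v(x) φ(x) dx = 12/π.
LHS − RHS = 12/π ≠ 0, so the identity fails.
(For a valid weak derivative the identity must hold for EVERY test function, in particular this one. The failure shows v is NOT the weak derivative of u.)
Correct weak derivative would be u'(x) = -4*x - 2.


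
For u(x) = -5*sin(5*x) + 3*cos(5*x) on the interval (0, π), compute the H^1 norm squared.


||u||_{H^1(0,π)}^2 = 442*π

u'(x) = -15*sin(5*x) - 25*cos(5*x).
Expand u² and (u')² and integrate term by term on (0, π), using: for integers n ≥ 1, ∫_0^π sin²(nx) dx = ∫_0^π cos²(nx) dx = π/2; for n ≠ n', ∫_0^π sin(nx)sin(n'x) dx = ∫_0^π cos(nx)cos(n'x) dx = 0; and by product-to-sum, ∫_0^π sin(nx)cos(n'x) dx = ½∫_0^π [sin((n+n')x) + sin((n−n')x)] dx, which is 0 when n+n' is even and 2n/(n²−n'²) when n+n' is odd (it need not vanish on (0, π)).
  u² squared terms: (-5)²·∫sin(5x)² dx = 25·π/2 = 25*π/2;  (3)²·∫cos(5x)² dx = 9·π/2 = 9*π/2.
  u² cross terms: 2·(-5)·(3)·∫sin(5x)·cos(5x) dx = -30·(0) = 0.
  So ∫_0^π u² dx = 25*π/2 + 9*π/2 + 0 = 17*π.
  (u')² squared terms: (-25)²·∫cos(5x)² dx = 625·π/2 = 625*π/2;  (-15)²·∫sin(5x)² dx = 225·π/2 = 225*π/2.
  (u')² cross terms: 2·(-25)·(-15)·∫cos(5x)·sin(5x) dx = 750·(0) = 0.
  So ∫_0^π (u')² dx = 625*π/2 + 225*π/2 + 0 = 425*π.
||u||_{H^1}^2 = (17*π) + (425*π) = 442*π.


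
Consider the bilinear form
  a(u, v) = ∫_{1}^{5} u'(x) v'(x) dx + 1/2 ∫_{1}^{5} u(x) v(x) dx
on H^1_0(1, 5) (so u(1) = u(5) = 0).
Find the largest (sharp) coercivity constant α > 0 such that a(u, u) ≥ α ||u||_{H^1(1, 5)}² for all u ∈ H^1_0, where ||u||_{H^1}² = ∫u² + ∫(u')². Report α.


α = (8 + π^2)/(π^2 + 16)

Coercivity of a(·,·) on H^1_0(1, 5) means a(u, u) ≥ α ||u||_{H^1}² for every u ∈ H^1_0.
The interval has length L = 4, and Poincaré/coercivity depend only on L. Here a(u, u) = ∫(u')² + (1/2)·∫u².
Here 0 < c = 1/2 < 1. The condition a(u,u) ≥ α||u||_{H^1}² reads (1−α)∫(u')² ≥ (α−c)∫u². Any admissible α is ≤ 1 (rapidly oscillating u have ∫u²/∫(u')² → 0), and α = 1 would force 0 ≥ (1−c)∫u², impossible since c < 1; so 1−α > 0. By the sharp Poincaré inequality on H^1_0 of an interval of length L, ∫(u')² ≥ (π/L)²∫u² with equality for the first sine mode sin(π(x−x₀)/L) (x₀ the left endpoint), so the inequality holds for all u iff (1−α)(π/L)² ≥ α − c, i.e. α ≤ ((π/L)² + c)/((π/L)² + 1) = (1 + c(L/π)²)/(1 + (L/π)²). With (π/L)² = π^2/16 and c = 1/2, the largest admissible constant is α = ((π/L)² + c)/((π/L)² + 1).
Simplifying, α = (8 + π^2)/(π^2 + 16).


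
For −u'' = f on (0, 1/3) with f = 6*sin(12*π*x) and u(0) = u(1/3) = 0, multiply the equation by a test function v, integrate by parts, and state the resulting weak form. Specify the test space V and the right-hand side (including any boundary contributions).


V = H^1_0(0, 1/3) (so v(0) = v(1/3) = 0); weak form: ∫_0^1/3 u'v' dx = ∫_0^1/3 (6*sin(12*π*x)) v dx for all v ∈ V.

Multiply both sides by a test function v and integrate from 0 to 1/3:
  ∫_0^1/3 −u''(x) v(x) dx = ∫_0^1/3 f(x) v(x) dx.
Integrate the LHS by parts once:
  ∫_0^1/3 −u'' v dx = −[u'(x) v(x)]_0^1/3 + ∫_0^1/3 u'(x) v'(x) dx.
Thus ∫_0^1/3 u'(x) v'(x) dx = ∫_0^1/3 f(x) v(x) dx + [u'(x) v(x)]_0^1/3.
Choose V so that boundary terms are either known or forced to vanish.
u is Dirichlet: u(0) = u(1/3) = 0. Let V = H^1_0(0, 1/3); then v(0) = v(1/3) = 0, and [u' v]_0^1/3 = 0.
Weak formulation: find u (satisfying any essential BC) such that ∫_0^1/3 u'(x) v'(x) dx = ∫_0^1/3 f v dx for all v ∈ V.
Substituting f(x) = 6*sin(12*π*x), the right-hand side is ∫_0^1/3 (6*sin(12*π*x)) v dx.


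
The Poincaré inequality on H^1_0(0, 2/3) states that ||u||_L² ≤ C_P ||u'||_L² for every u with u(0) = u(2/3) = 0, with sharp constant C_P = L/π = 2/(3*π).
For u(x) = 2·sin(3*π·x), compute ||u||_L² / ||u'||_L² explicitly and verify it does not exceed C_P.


||u||_L² / ||u'||_L² = 1/(3*π) < C_P = 2/(3*π).

u(x) = 2·sin(3*π·x), so u'(x) = 6*π*cos(3*π*x).
Writing u(x) = A·sin(kπx/L) with A = 2 and k = 2, use ∫_0^L sin²(kπx/L) dx = L/2 and ∫_0^L cos²(kπx/L) dx = L/2.
u² = 4·sin²(3*π·x) and (u')² = 36*π^2·cos²(3*π·x), and each of sin², cos² integrates to L/2 = 1/3 over (0, 2/3).
∫_0^2/3 u² dx = 4/3, so ||u||_L² = 2*sqrt(3)/3.
∫_0^2/3 (u')² dx = 12*π^2, so ||u'||_L² = 2*sqrt(3)*π.
Ratio ||u||_L² / ||u'||_L² = 1/(3*π).
Sharp Poincaré constant on H^1_0(0, 2/3) is C_P = L/π = 2/(3*π), achieved by sin(3*π/2·x).
This is the k = 2 harmonic; the ratio L/(kπ) is strictly less than C_P = L/π, consistent with the sharp inequality ||u||_L² ≤ C_P ||u'||_L².
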